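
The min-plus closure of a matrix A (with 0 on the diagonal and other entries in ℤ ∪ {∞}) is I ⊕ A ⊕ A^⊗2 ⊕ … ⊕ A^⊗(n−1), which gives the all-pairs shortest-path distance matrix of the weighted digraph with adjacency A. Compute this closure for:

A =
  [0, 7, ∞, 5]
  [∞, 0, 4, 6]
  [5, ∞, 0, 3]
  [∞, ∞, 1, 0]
Closure =
  [0, 7, 6, 5]
  [9, 0, 4, 6]
  [5, 12, 0, 3]
  [6, 13, 1, 0]

This is the Floyd-Warshall all-pairs shortest-path computation. For each intermediate vertex k = 0, 1, …, 3, update dist[i][j] ← min(dist[i][j], dist[i][k] + dist[k][j]). The final matrix gives, for each (i, j), the minimum total weight of any directed path from i to j (possibly empty when i = j).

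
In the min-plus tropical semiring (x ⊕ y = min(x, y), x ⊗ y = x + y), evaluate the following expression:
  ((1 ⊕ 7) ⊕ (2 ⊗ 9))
((1 ⊕ 7) ⊕ (2 ⊗ 9)) = 1

Expand innermost to outermost. Recall ⊕ takes the minimum of its arguments and ⊗ takes their sum. Working out the expression ((1 ⊕ 7) ⊕ (2 ⊗ 9)) gives 1.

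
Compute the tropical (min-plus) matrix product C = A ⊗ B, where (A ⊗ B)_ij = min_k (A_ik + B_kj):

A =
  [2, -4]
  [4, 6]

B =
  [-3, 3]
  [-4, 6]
A ⊗ B =
  [-8, 2]
  [1, 7]

Apply the min-plus product entry-by-entry:
  C[0][0] = min over k of (A[0][0] + B[0][0] = 2 + -3 = -1, A[0][1] + B[1][0] = -4 + -4 = -8) = -8 (attained at k = 1)
  C[0][1] = min over k of (A[0][0] + B[0][1] = 2 + 3 = 5, A[0][1] + B[1][1] = -4 + 6 = 2) = 2 (attained at k = 1)
  C[1][0] = min over k of (A[1][0] + B[0][0] = 4 + -3 = 1, A[1][1] + B[1][0] = 6 + -4 = 2) = 1 (attained at k = 0)
  C[1][1] = min over k of (A[1][0] + B[0][1] = 4 + 3 = 7, A[1][1] + B[1][1] = 6 + 6 = 12) = 7 (attained at k = 0)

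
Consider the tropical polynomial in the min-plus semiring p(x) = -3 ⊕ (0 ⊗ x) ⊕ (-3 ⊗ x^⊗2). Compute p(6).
p(6) = -3

A tropical monomial a ⊗ x^⊗i evaluates to a + i · x. Evaluating each term at x = 6:
  Term 0 contributes -3 + 0 · 6 = -3
  Term 1 contributes 0 + 1 · 6 = 6
  Term 2 contributes -3 + 2 · 6 = 9
p(6) = ⊕ of these = min[-3, 6, 9] = -3.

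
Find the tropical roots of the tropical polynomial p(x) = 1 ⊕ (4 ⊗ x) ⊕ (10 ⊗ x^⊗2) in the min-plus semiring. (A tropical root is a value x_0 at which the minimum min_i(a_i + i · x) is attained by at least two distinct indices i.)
Roots: {-6, -3}

Each tropical root is a break point of the lower envelope of the lines y = a_i + i · x (there are 3 lines, with slopes 0, 1, ..., 2). Only the lines that attain the minimum somewhere contribute to roots; other lines are dominated. Here the surviving (envelope) indices are i = 2, i = 1, i = 0.
Intersections between consecutive envelope lines give the roots: for adjacent envelope indices i < j the intersection is x = (a_i − a_j) / (j − i). Reading off the sorted break points: {-6, -3}.
Verification: at each break x_0, at least two indices attain the minimum of min_i(a_i + i · x_0).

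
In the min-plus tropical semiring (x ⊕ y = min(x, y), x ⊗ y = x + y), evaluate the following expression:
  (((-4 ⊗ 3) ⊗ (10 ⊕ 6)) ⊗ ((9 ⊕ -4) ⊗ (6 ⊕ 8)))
(((-4 ⊗ 3) ⊗ (10 ⊕ 6)) ⊗ ((9 ⊕ -4) ⊗ (6 ⊕ 8))) = 7

Expand innermost to outermost. Recall ⊕ takes the minimum of its arguments and ⊗ takes their sum. Working out the expression (((-4 ⊗ 3) ⊗ (10 ⊕ 6)) ⊗ ((9 ⊕ -4) ⊗ (6 ⊕ 8))) gives 7.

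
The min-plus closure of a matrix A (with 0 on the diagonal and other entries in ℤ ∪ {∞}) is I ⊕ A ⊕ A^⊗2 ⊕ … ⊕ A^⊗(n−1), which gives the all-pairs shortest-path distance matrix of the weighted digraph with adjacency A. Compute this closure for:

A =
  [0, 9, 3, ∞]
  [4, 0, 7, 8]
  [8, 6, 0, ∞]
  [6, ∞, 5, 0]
Closure =
  [0, 9, 3, 17]
  [4, 0, 7, 8]
  [8, 6, 0, 14]
  [6, 11, 5, 0]

This is the Floyd-Warshall all-pairs shortest-path computation. For each intermediate vertex k = 0, 1, …, 3, update dist[i][j] ← min(dist[i][j], dist[i][k] + dist[k][j]). The final matrix gives, for each (i, j), the minimum total weight of any directed path from i to j (possibly empty when i = j).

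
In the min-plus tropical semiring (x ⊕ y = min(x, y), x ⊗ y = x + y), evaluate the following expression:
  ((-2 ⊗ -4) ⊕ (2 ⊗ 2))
((-2 ⊗ -4) ⊕ (2 ⊗ 2)) = -6

Expand innermost to outermost. Recall ⊕ takes the minimum of its arguments and ⊗ takes their sum. Working out the expression ((-2 ⊗ -4) ⊕ (2 ⊗ 2)) gives -6.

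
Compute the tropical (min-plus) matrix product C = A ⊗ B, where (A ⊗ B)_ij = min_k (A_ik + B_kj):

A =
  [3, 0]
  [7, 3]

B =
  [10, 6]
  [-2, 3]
A ⊗ B =
  [-2, 3]
  [1, 6]

Apply the min-plus product entry-by-entry:
  C[0][0] = min over k of (A[0][0] + B[0][0] = 3 + 10 = 13, A[0][1] + B[1][0] = 0 + -2 = -2) = -2 (attained at k = 1)
  C[0][1] = min over k of (A[0][0] + B[0][1] = 3 + 6 = 9, A[0][1] + B[1][1] = 0 + 3 = 3) = 3 (attained at k = 1)
  C[1][0] = min over k of (A[1][0] + B[0][0] = 7 + 10 = 17, A[1][1] + B[1][0] = 3 + -2 = 1) = 1 (attained at k = 1)
  C[1][1] = min over k of (A[1][0] + B[0][1] = 7 + 6 = 13, A[1][1] + B[1][1] = 3 + 3 = 6) = 6 (attained at k = 1)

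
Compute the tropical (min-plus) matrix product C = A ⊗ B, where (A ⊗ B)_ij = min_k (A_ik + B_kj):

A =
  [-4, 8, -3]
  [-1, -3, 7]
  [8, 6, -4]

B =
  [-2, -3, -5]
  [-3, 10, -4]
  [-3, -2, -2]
A ⊗ B =
  [-6, -7, -9]
  [-6, -4, -7]
  [-7, -6, -6]

Apply the min-plus product entry-by-entry:
  C[0][0] = min over k of (A[0][0] + B[0][0] = -4 + -2 = -6, A[0][1] + B[1][0] = 8 + -3 = 5, A[0][2] + B[2][0] = -3 + -3 = -6) = -6 (attained at k = 0)
  C[0][1] = min over k of (A[0][0] + B[0][1] = -4 + -3 = -7, A[0][1] + B[1][1] = 8 + 10 = 18, A[0][2] + B[2][1] = -3 + -2 = -5) = -7 (attained at k = 0)
  C[0][2] = min over k of (A[0][0] + B[0][2] = -4 + -5 = -9, A[0][1] + B[1][2] = 8 + -4 = 4, A[0][2] + B[2][2] = -3 + -2 = -5) = -9 (attained at k = 0)
  C[1][0] = min over k of (A[1][0] + B[0][0] = -1 + -2 = -3, A[1][1] + B[1][0] = -3 + -3 = -6, A[1][2] + B[2][0] = 7 + -3 = 4) = -6 (attained at k = 1)
  C[1][1] = min over k of (A[1][0] + B[0][1] = -1 + -3 = -4, A[1][1] + B[1][1] = -3 + 10 = 7, A[1][2] + B[2][1] = 7 + -2 = 5) = -4 (attained at k = 0)
  C[1][2] = min over k of (A[1][0] + B[0][2] = -1 + -5 = -6, A[1][1] + B[1][2] = -3 + -4 = -7, A[1][2] + B[2][2] = 7 + -2 = 5) = -7 (attained at k = 1)
  C[2][0] = min over k of (A[2][0] + B[0][0] = 8 + -2 = 6, A[2][1] + B[1][0] = 6 + -3 = 3, A[2][2] + B[2][0] = -4 + -3 = -7) = -7 (attained at k = 2)
  C[2][1] = min over k of (A[2][0] + B[0][1] = 8 + -3 = 5, A[2][1] + B[1][1] = 6 + 10 = 16, A[2][2] + B[2][1] = -4 + -2 = -6) = -6 (attained at k = 2)
  C[2][2] = min over k of (A[2][0] + B[0][2] = 8 + -5 = 3, A[2][1] + B[1][2] = 6 + -4 = 2, A[2][2] + B[2][2] = -4 + -2 = -6) = -6 (attained at k = 2)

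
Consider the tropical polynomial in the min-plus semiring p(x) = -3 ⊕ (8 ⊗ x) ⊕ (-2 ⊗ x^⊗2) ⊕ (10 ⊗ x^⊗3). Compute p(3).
p(3) = -3

A tropical monomial a ⊗ x^⊗i evaluates to a + i · x. Evaluating each term at x = 3:
  Term 0 contributes -3 + 0 · 3 = -3
  Term 1 contributes 8 + 1 · 3 = 11
  Term 2 contributes -2 + 2 · 3 = 4
  Term 3 contributes 10 + 3 · 3 = 19
p(3) = ⊕ of these = min[-3, 11, 4, 19] = -3.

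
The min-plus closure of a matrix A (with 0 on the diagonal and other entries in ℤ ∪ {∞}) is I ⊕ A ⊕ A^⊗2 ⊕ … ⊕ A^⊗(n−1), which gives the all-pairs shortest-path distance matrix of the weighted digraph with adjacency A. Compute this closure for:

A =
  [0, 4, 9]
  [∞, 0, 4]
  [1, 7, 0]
Closure =
  [0, 4, 8]
  [5, 0, 4]
  [1, 5, 0]

This is the Floyd-Warshall all-pairs shortest-path computation. For each intermediate vertex k = 0, 1, …, 2, update dist[i][j] ← min(dist[i][j], dist[i][k] + dist[k][j]). The final matrix gives, for each (i, j), the minimum total weight of any directed path from i to j (possibly empty when i = j).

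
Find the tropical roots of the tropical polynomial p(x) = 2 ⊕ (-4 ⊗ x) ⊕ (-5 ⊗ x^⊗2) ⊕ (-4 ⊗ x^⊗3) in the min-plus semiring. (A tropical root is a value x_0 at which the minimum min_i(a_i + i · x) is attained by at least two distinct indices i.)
Roots: {-1, 1, 6}

Each tropical root is a break point of the lower envelope of the lines y = a_i + i · x (there are 4 lines, with slopes 0, 1, ..., 3). Only the lines that attain the minimum somewhere contribute to roots; other lines are dominated. Here the surviving (envelope) indices are i = 3, i = 2, i = 1, i = 0.
Intersections between consecutive envelope lines give the roots: for adjacent envelope indices i < j the intersection is x = (a_i − a_j) / (j − i). Reading off the sorted break points: {-1, 1, 6}.
Verification: at each break x_0, at least two indices attain the minimum of min_i(a_i + i · x_0).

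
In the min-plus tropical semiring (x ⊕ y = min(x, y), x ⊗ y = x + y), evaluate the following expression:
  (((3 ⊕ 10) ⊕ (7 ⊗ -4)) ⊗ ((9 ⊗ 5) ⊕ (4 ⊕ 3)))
(((3 ⊕ 10) ⊕ (7 ⊗ -4)) ⊗ ((9 ⊗ 5) ⊕ (4 ⊕ 3))) = 6

Expand innermost to outermost. Recall ⊕ takes the minimum of its arguments and ⊗ takes their sum. Working out the expression (((3 ⊕ 10) ⊕ (7 ⊗ -4)) ⊗ ((9 ⊗ 5) ⊕ (4 ⊕ 3))) gives 6.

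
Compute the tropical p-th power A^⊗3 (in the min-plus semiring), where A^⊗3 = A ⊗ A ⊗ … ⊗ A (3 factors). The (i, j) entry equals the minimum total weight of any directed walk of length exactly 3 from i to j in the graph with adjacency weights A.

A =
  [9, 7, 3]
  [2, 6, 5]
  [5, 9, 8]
A^⊗3 =
  [14, 15, 11]
  [10, 14, 11]
  [13, 17, 14]

Each entry (A^⊗3)_ij equals the minimum over all length-3 walks i = v_0 → v_1 → … → v_3 = j of Σ_t A[v_t][v_{t+1}]. For example, for (i, j) = (0, 2) we minimise over 9 possible intermediate vertex sequences; the minimum is 11, attained along the walk 0 → 2 → 0 → 2.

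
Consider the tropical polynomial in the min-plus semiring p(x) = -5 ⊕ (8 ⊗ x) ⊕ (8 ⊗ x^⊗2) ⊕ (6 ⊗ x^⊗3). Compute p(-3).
p(-3) = -5

A tropical monomial a ⊗ x^⊗i evaluates to a + i · x. Evaluating each term at x = -3:
  Term 0 contributes -5 + 0 · -3 = -5
  Term 1 contributes 8 + 1 · -3 = 5
  Term 2 contributes 8 + 2 · -3 = 2
  Term 3 contributes 6 + 3 · -3 = -3
p(-3) = ⊕ of these = min[-5, 5, 2, -3] = -5.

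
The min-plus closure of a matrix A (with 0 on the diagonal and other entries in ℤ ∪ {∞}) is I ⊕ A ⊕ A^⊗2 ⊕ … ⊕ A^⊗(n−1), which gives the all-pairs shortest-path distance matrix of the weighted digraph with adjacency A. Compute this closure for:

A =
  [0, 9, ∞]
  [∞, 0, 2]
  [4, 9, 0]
Closure =
  [0, 9, 11]
  [6, 0, 2]
  [4, 9, 0]

This is the Floyd-Warshall all-pairs shortest-path computation. For each intermediate vertex k = 0, 1, …, 2, update dist[i][j] ← min(dist[i][j], dist[i][k] + dist[k][j]). The final matrix gives, for each (i, j), the minimum total weight of any directed path from i to j (possibly empty when i = j).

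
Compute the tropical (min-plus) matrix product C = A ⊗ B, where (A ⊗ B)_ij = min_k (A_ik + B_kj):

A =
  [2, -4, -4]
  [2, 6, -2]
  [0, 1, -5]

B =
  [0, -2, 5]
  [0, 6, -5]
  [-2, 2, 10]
A ⊗ B =
  [-6, -2, -9]
  [-4, 0, 1]
  [-7, -3, -4]

Apply the min-plus product entry-by-entry:
  C[0][0] = min over k of (A[0][0] + B[0][0] = 2 + 0 = 2, A[0][1] + B[1][0] = -4 + 0 = -4, A[0][2] + B[2][0] = -4 + -2 = -6) = -6 (attained at k = 2)
  C[0][1] = min over k of (A[0][0] + B[0][1] = 2 + -2 = 0, A[0][1] + B[1][1] = -4 + 6 = 2, A[0][2] + B[2][1] = -4 + 2 = -2) = -2 (attained at k = 2)
  C[0][2] = min over k of (A[0][0] + B[0][2] = 2 + 5 = 7, A[0][1] + B[1][2] = -4 + -5 = -9, A[0][2] + B[2][2] = -4 + 10 = 6) = -9 (attained at k = 1)
  C[1][0] = min over k of (A[1][0] + B[0][0] = 2 + 0 = 2, A[1][1] + B[1][0] = 6 + 0 = 6, A[1][2] + B[2][0] = -2 + -2 = -4) = -4 (attained at k = 2)
  C[1][1] = min over k of (A[1][0] + B[0][1] = 2 + -2 = 0, A[1][1] + B[1][1] = 6 + 6 = 12, A[1][2] + B[2][1] = -2 + 2 = 0) = 0 (attained at k = 0)
  C[1][2] = min over k of (A[1][0] + B[0][2] = 2 + 5 = 7, A[1][1] + B[1][2] = 6 + -5 = 1, A[1][2] + B[2][2] = -2 + 10 = 8) = 1 (attained at k = 1)
  C[2][0] = min over k of (A[2][0] + B[0][0] = 0 + 0 = 0, A[2][1] + B[1][0] = 1 + 0 = 1, A[2][2] + B[2][0] = -5 + -2 = -7) = -7 (attained at k = 2)
  C[2][1] = min over k of (A[2][0] + B[0][1] = 0 + -2 = -2, A[2][1] + B[1][1] = 1 + 6 = 7, A[2][2] + B[2][1] = -5 + 2 = -3) = -3 (attained at k = 2)
  C[2][2] = min over k of (A[2][0] + B[0][2] = 0 + 5 = 5, A[2][1] + B[1][2] = 1 + -5 = -4, A[2][2] + B[2][2] = -5 + 10 = 5) = -4 (attained at k = 1)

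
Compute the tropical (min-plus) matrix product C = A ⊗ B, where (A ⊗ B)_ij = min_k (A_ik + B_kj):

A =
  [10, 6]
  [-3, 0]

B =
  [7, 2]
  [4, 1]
A ⊗ B =
  [10, 7]
  [4, -1]

Apply the min-plus product entry-by-entry:
  C[0][0] = min over k of (A[0][0] + B[0][0] = 10 + 7 = 17, A[0][1] + B[1][0] = 6 + 4 = 10) = 10 (attained at k = 1)
  C[0][1] = min over k of (A[0][0] + B[0][1] = 10 + 2 = 12, A[0][1] + B[1][1] = 6 + 1 = 7) = 7 (attained at k = 1)
  C[1][0] = min over k of (A[1][0] + B[0][0] = -3 + 7 = 4, A[1][1] + B[1][0] = 0 + 4 = 4) = 4 (attained at k = 0)
  C[1][1] = min over k of (A[1][0] + B[0][1] = -3 + 2 = -1, A[1][1] + B[1][1] = 0 + 1 = 1) = -1 (attained at k = 0)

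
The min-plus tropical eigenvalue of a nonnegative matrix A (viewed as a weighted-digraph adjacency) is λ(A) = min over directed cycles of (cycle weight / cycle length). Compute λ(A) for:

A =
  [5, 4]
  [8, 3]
λ(A) = 3

Enumerate directed cycles and compute their means (weight / length). Sample:
  cycle 0 → 0: weight = 5, length = 1, mean = 5/1 ≈ 5.000
  cycle 1 → 1: weight = 3, length = 1, mean = 3/1 ≈ 3.000
  cycle 0 → 1 → 0: weight = 12, length = 2, mean = 12/2 ≈ 6.000
  cycle 1 → 0 → 1: weight = 12, length = 2, mean = 12/2 ≈ 6.000
Minimum mean = 3.000, attained e.g. along the cycle 1 → 1 with weight 3 and length 1. So λ(A) = 3/1 = 3.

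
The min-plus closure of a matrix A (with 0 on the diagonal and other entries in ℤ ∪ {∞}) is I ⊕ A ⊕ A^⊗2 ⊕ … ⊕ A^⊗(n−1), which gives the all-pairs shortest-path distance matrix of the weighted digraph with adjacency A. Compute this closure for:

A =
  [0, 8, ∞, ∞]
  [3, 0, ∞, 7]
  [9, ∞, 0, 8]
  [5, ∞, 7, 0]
Closure =
  [0, 8, 22, 15]
  [3, 0, 14, 7]
  [9, 17, 0, 8]
  [5, 13, 7, 0]

This is the Floyd-Warshall all-pairs shortest-path computation. For each intermediate vertex k = 0, 1, …, 3, update dist[i][j] ← min(dist[i][j], dist[i][k] + dist[k][j]). The final matrix gives, for each (i, j), the minimum total weight of any directed path from i to j (possibly empty when i = j).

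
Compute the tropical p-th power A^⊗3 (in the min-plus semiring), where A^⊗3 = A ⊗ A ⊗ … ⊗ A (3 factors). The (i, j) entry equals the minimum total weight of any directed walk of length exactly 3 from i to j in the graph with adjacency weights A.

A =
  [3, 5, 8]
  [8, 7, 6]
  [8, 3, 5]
A^⊗3 =
  [9, 11, 14]
  [14, 14, 15]
  [14, 12, 14]

Each entry (A^⊗3)_ij equals the minimum over all length-3 walks i = v_0 → v_1 → … → v_3 = j of Σ_t A[v_t][v_{t+1}]. For example, for (i, j) = (0, 2) we minimise over 9 possible intermediate vertex sequences; the minimum is 14, attained along the walk 0 → 0 → 0 → 2.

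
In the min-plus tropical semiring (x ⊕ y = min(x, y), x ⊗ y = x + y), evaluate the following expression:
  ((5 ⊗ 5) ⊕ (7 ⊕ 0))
((5 ⊗ 5) ⊕ (7 ⊕ 0)) = 0

Expand innermost to outermost. Recall ⊕ takes the minimum of its arguments and ⊗ takes their sum. Working out the expression ((5 ⊗ 5) ⊕ (7 ⊕ 0)) gives 0.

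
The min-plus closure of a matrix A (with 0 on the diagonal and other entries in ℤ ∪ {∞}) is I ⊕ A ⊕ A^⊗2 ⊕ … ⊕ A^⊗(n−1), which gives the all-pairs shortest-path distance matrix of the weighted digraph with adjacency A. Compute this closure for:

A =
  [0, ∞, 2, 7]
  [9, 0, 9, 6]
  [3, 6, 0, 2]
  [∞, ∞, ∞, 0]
Closure =
  [0, 8, 2, 4]
  [9, 0, 9, 6]
  [3, 6, 0, 2]
  [∞, ∞, ∞, 0]

This is the Floyd-Warshall all-pairs shortest-path computation. For each intermediate vertex k = 0, 1, …, 3, update dist[i][j] ← min(dist[i][j], dist[i][k] + dist[k][j]). The final matrix gives, for each (i, j), the minimum total weight of any directed path from i to j (possibly empty when i = j).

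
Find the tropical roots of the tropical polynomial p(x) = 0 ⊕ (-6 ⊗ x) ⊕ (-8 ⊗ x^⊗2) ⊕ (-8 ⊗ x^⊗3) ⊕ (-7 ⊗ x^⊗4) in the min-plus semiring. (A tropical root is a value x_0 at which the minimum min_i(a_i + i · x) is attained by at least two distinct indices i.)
Roots: {-1, 0, 2, 6}

Each tropical root is a break point of the lower envelope of the lines y = a_i + i · x (there are 5 lines, with slopes 0, 1, ..., 4). Only the lines that attain the minimum somewhere contribute to roots; other lines are dominated. Here the surviving (envelope) indices are i = 4, i = 3, i = 2, i = 1, i = 0.
Intersections between consecutive envelope lines give the roots: for adjacent envelope indices i < j the intersection is x = (a_i − a_j) / (j − i). Reading off the sorted break points: {-1, 0, 2, 6}.
Verification: at each break x_0, at least two indices attain the minimum of min_i(a_i + i · x_0).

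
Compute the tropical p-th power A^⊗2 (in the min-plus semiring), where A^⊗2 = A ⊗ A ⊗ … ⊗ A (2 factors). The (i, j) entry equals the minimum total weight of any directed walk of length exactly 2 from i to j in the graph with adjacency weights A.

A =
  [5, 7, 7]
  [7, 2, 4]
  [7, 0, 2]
A^⊗2 =
  [10, 7, 9]
  [9, 4, 6]
  [7, 2, 4]

Each entry (A^⊗2)_ij equals the minimum over all length-2 walks i = v_0 → v_1 → … → v_2 = j of Σ_t A[v_t][v_{t+1}]. For example, for (i, j) = (0, 2) we minimise over 3 possible intermediate vertex sequences; the minimum is 9, attained along the walk 0 → 2 → 2.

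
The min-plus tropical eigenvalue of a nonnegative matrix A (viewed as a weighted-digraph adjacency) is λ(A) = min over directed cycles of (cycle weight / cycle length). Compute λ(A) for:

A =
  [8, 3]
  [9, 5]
λ(A) = 5

Enumerate directed cycles and compute their means (weight / length). Sample:
  cycle 0 → 0: weight = 8, length = 1, mean = 8/1 ≈ 8.000
  cycle 1 → 1: weight = 5, length = 1, mean = 5/1 ≈ 5.000
  cycle 0 → 1 → 0: weight = 12, length = 2, mean = 12/2 ≈ 6.000
  cycle 1 → 0 → 1: weight = 12, length = 2, mean = 12/2 ≈ 6.000
Minimum mean = 5.000, attained e.g. along the cycle 1 → 1 with weight 5 and length 1. So λ(A) = 5/1 = 5.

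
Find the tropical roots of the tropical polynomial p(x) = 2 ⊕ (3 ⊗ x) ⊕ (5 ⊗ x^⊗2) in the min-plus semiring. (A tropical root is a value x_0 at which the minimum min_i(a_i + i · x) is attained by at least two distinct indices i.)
Roots: {-2, -1}

Each tropical root is a break point of the lower envelope of the lines y = a_i + i · x (there are 3 lines, with slopes 0, 1, ..., 2). Only the lines that attain the minimum somewhere contribute to roots; other lines are dominated. Here the surviving (envelope) indices are i = 2, i = 1, i = 0.
Intersections between consecutive envelope lines give the roots: for adjacent envelope indices i < j the intersection is x = (a_i − a_j) / (j − i). Reading off the sorted break points: {-2, -1}.
Verification: at each break x_0, at least two indices attain the minimum of min_i(a_i + i · x_0).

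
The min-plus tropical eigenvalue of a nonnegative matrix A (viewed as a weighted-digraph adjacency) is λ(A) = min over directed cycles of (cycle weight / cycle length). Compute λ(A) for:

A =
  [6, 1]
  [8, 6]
λ(A) = 9/2

Enumerate directed cycles and compute their means (weight / length). Sample:
  cycle 0 → 0: weight = 6, length = 1, mean = 6/1 ≈ 6.000
  cycle 1 → 1: weight = 6, length = 1, mean = 6/1 ≈ 6.000
  cycle 0 → 1 → 0: weight = 9, length = 2, mean = 9/2 ≈ 4.500
  cycle 1 → 0 → 1: weight = 9, length = 2, mean = 9/2 ≈ 4.500
Minimum mean = 4.500, attained e.g. along the cycle 0 → 1 → 0 with weight 9 and length 2. So λ(A) = 9/2 = 9/2.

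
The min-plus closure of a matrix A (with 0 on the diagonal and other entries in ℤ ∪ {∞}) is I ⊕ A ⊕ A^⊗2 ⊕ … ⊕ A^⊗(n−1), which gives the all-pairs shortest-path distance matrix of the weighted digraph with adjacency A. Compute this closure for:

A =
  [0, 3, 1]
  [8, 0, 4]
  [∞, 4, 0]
Closure =
  [0, 3, 1]
  [8, 0, 4]
  [12, 4, 0]

This is the Floyd-Warshall all-pairs shortest-path computation. For each intermediate vertex k = 0, 1, …, 2, update dist[i][j] ← min(dist[i][j], dist[i][k] + dist[k][j]). The final matrix gives, for each (i, j), the minimum total weight of any directed path from i to j (possibly empty when i = j).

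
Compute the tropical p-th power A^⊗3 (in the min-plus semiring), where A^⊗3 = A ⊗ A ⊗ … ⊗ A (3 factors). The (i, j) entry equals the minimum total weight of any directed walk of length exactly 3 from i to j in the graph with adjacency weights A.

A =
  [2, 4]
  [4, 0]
A^⊗3 =
  [6, 4]
  [4, 0]

Each entry (A^⊗3)_ij equals the minimum over all length-3 walks i = v_0 → v_1 → … → v_3 = j of Σ_t A[v_t][v_{t+1}]. For example, for (i, j) = (0, 1) we minimise over 4 possible intermediate vertex sequences; the minimum is 4, attained along the walk 0 → 1 → 1 → 1.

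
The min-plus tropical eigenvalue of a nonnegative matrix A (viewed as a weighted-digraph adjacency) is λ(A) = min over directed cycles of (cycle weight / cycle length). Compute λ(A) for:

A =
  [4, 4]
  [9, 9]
λ(A) = 4

Enumerate directed cycles and compute their means (weight / length). Sample:
  cycle 0 → 0: weight = 4, length = 1, mean = 4/1 ≈ 4.000
  cycle 1 → 1: weight = 9, length = 1, mean = 9/1 ≈ 9.000
  cycle 0 → 1 → 0: weight = 13, length = 2, mean = 13/2 ≈ 6.500
  cycle 1 → 0 → 1: weight = 13, length = 2, mean = 13/2 ≈ 6.500
Minimum mean = 4.000, attained e.g. along the cycle 0 → 0 with weight 4 and length 1. So λ(A) = 4/1 = 4.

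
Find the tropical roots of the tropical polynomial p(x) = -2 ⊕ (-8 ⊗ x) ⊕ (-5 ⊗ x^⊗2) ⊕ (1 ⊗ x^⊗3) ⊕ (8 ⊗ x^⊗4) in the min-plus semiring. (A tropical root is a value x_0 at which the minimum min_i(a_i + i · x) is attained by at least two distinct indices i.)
Roots: {-7, -6, -3, 6}

Each tropical root is a break point of the lower envelope of the lines y = a_i + i · x (there are 5 lines, with slopes 0, 1, ..., 4). Only the lines that attain the minimum somewhere contribute to roots; other lines are dominated. Here the surviving (envelope) indices are i = 4, i = 3, i = 2, i = 1, i = 0.
Intersections between consecutive envelope lines give the roots: for adjacent envelope indices i < j the intersection is x = (a_i − a_j) / (j − i). Reading off the sorted break points: {-7, -6, -3, 6}.
Verification: at each break x_0, at least two indices attain the minimum of min_i(a_i + i · x_0).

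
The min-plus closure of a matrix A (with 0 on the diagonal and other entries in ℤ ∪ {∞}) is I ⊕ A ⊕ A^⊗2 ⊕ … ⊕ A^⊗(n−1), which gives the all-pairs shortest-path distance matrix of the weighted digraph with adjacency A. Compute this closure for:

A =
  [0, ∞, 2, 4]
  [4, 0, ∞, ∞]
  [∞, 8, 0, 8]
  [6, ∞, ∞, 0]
Closure =
  [0, 10, 2, 4]
  [4, 0, 6, 8]
  [12, 8, 0, 8]
  [6, 16, 8, 0]

This is the Floyd-Warshall all-pairs shortest-path computation. For each intermediate vertex k = 0, 1, …, 3, update dist[i][j] ← min(dist[i][j], dist[i][k] + dist[k][j]). The final matrix gives, for each (i, j), the minimum total weight of any directed path from i to j (possibly empty when i = j).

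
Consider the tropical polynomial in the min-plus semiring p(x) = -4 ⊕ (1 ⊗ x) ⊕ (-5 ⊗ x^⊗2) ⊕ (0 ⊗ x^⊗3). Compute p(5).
p(5) = -4

A tropical monomial a ⊗ x^⊗i evaluates to a + i · x. Evaluating each term at x = 5:
  Term 0 contributes -4 + 0 · 5 = -4
  Term 1 contributes 1 + 1 · 5 = 6
  Term 2 contributes -5 + 2 · 5 = 5
  Term 3 contributes 0 + 3 · 5 = 15
p(5) = ⊕ of these = min[-4, 6, 5, 15] = -4.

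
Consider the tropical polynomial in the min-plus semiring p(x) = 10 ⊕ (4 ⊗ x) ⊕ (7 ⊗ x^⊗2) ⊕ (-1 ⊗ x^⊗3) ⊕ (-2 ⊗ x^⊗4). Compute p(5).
p(5) = 9

A tropical monomial a ⊗ x^⊗i evaluates to a + i · x. Evaluating each term at x = 5:
  Term 0 contributes 10 + 0 · 5 = 10
  Term 1 contributes 4 + 1 · 5 = 9
  Term 2 contributes 7 + 2 · 5 = 17
  Term 3 contributes -1 + 3 · 5 = 14
  Term 4 contributes -2 + 4 · 5 = 18
p(5) = ⊕ of these = min[10, 9, 17, 14, 18] = 9.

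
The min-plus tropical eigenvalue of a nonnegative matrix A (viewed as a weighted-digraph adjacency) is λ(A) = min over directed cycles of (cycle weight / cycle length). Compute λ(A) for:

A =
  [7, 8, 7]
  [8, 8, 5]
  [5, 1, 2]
λ(A) = 2

Enumerate directed cycles and compute their means (weight / length). Sample:
  cycle 0 → 0: weight = 7, length = 1, mean = 7/1 ≈ 7.000
  cycle 1 → 1: weight = 8, length = 1, mean = 8/1 ≈ 8.000
  cycle 2 → 2: weight = 2, length = 1, mean = 2/1 ≈ 2.000
  cycle 0 → 1 → 0: weight = 16, length = 2, mean = 16/2 ≈ 8.000
  cycle 0 → 2 → 0: weight = 12, length = 2, mean = 12/2 ≈ 6.000
  cycle 1 → 0 → 1: weight = 16, length = 2, mean = 16/2 ≈ 8.000
Minimum mean = 2.000, attained e.g. along the cycle 2 → 2 with weight 2 and length 1. So λ(A) = 2/1 = 2.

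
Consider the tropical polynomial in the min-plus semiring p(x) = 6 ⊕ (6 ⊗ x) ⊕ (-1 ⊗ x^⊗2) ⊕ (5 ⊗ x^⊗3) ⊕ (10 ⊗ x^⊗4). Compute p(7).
p(7) = 6

A tropical monomial a ⊗ x^⊗i evaluates to a + i · x. Evaluating each term at x = 7:
  Term 0 contributes 6 + 0 · 7 = 6
  Term 1 contributes 6 + 1 · 7 = 13
  Term 2 contributes -1 + 2 · 7 = 13
  Term 3 contributes 5 + 3 · 7 = 26
  Term 4 contributes 10 + 4 · 7 = 38
p(7) = ⊕ of these = min[6, 13, 13, 26, 38] = 6.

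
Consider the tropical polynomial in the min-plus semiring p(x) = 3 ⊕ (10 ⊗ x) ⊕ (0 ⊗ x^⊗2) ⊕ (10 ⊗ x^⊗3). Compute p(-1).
p(-1) = -2

A tropical monomial a ⊗ x^⊗i evaluates to a + i · x. Evaluating each term at x = -1:
  Term 0 contributes 3 + 0 · -1 = 3
  Term 1 contributes 10 + 1 · -1 = 9
  Term 2 contributes 0 + 2 · -1 = -2
  Term 3 contributes 10 + 3 · -1 = 7
p(-1) = ⊕ of these = min[3, 9, -2, 7] = -2.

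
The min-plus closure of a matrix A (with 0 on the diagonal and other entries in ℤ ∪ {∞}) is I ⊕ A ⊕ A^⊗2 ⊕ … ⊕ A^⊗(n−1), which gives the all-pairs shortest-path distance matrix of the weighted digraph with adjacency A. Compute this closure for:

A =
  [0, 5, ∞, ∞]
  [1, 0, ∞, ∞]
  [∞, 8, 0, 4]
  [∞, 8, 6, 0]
Closure =
  [0, 5, ∞, ∞]
  [1, 0, ∞, ∞]
  [9, 8, 0, 4]
  [9, 8, 6, 0]

This is the Floyd-Warshall all-pairs shortest-path computation. For each intermediate vertex k = 0, 1, …, 3, update dist[i][j] ← min(dist[i][j], dist[i][k] + dist[k][j]). The final matrix gives, for each (i, j), the minimum total weight of any directed path from i to j (possibly empty when i = j).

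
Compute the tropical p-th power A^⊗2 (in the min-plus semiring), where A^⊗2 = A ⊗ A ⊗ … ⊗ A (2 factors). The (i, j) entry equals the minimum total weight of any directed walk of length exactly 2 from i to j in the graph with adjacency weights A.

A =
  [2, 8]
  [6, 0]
A^⊗2 =
  [4, 8]
  [6, 0]

Each entry (A^⊗2)_ij equals the minimum over all length-2 walks i = v_0 → v_1 → … → v_2 = j of Σ_t A[v_t][v_{t+1}]. For example, for (i, j) = (0, 1) we minimise over 2 possible intermediate vertex sequences; the minimum is 8, attained along the walk 0 → 1 → 1.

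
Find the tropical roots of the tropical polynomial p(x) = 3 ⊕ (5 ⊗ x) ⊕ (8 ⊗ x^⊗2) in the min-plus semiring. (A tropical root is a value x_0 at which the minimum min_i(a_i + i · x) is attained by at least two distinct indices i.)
Roots: {-3, -2}

Each tropical root is a break point of the lower envelope of the lines y = a_i + i · x (there are 3 lines, with slopes 0, 1, ..., 2). Only the lines that attain the minimum somewhere contribute to roots; other lines are dominated. Here the surviving (envelope) indices are i = 2, i = 1, i = 0.
Intersections between consecutive envelope lines give the roots: for adjacent envelope indices i < j the intersection is x = (a_i − a_j) / (j − i). Reading off the sorted break points: {-3, -2}.
Verification: at each break x_0, at least two indices attain the minimum of min_i(a_i + i · x_0).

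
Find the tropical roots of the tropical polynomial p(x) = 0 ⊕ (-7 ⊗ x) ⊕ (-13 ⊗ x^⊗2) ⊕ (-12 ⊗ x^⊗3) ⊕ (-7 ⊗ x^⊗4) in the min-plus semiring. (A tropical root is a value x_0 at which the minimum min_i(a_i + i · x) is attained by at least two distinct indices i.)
Roots: {-5, -1, 6, 7}

Each tropical root is a break point of the lower envelope of the lines y = a_i + i · x (there are 5 lines, with slopes 0, 1, ..., 4). Only the lines that attain the minimum somewhere contribute to roots; other lines are dominated. Here the surviving (envelope) indices are i = 4, i = 3, i = 2, i = 1, i = 0.
Intersections between consecutive envelope lines give the roots: for adjacent envelope indices i < j the intersection is x = (a_i − a_j) / (j − i). Reading off the sorted break points: {-5, -1, 6, 7}.
Verification: at each break x_0, at least two indices attain the minimum of min_i(a_i + i · x_0).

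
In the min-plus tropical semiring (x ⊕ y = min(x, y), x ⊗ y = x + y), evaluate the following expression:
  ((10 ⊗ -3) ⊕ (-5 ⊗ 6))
((10 ⊗ -3) ⊕ (-5 ⊗ 6)) = 1

Expand innermost to outermost. Recall ⊕ takes the minimum of its arguments and ⊗ takes their sum. Working out the expression ((10 ⊗ -3) ⊕ (-5 ⊗ 6)) gives 1.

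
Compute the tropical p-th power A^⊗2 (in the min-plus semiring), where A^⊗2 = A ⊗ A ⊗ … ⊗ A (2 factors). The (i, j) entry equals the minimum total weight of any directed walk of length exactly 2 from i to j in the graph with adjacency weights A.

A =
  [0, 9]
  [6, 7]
A^⊗2 =
  [0, 9]
  [6, 14]

Each entry (A^⊗2)_ij equals the minimum over all length-2 walks i = v_0 → v_1 → … → v_2 = j of Σ_t A[v_t][v_{t+1}]. For example, for (i, j) = (0, 1) we minimise over 2 possible intermediate vertex sequences; the minimum is 9, attained along the walk 0 → 0 → 1.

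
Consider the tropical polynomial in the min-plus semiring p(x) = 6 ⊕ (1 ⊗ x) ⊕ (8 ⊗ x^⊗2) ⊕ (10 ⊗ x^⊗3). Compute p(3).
p(3) = 4

A tropical monomial a ⊗ x^⊗i evaluates to a + i · x. Evaluating each term at x = 3:
  Term 0 contributes 6 + 0 · 3 = 6
  Term 1 contributes 1 + 1 · 3 = 4
  Term 2 contributes 8 + 2 · 3 = 14
  Term 3 contributes 10 + 3 · 3 = 19
p(3) = ⊕ of these = min[6, 4, 14, 19] = 4.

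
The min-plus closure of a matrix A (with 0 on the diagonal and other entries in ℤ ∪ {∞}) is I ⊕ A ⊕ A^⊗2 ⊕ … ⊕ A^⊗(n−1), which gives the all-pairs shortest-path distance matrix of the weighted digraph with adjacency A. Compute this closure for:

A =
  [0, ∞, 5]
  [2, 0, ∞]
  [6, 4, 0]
Closure =
  [0, 9, 5]
  [2, 0, 7]
  [6, 4, 0]

This is the Floyd-Warshall all-pairs shortest-path computation. For each intermediate vertex k = 0, 1, …, 2, update dist[i][j] ← min(dist[i][j], dist[i][k] + dist[k][j]). The final matrix gives, for each (i, j), the minimum total weight of any directed path from i to j (possibly empty when i = j).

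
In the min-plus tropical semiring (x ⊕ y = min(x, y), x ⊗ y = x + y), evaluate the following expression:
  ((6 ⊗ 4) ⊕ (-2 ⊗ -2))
((6 ⊗ 4) ⊕ (-2 ⊗ -2)) = -4

Expand innermost to outermost. Recall ⊕ takes the minimum of its arguments and ⊗ takes their sum. Working out the expression ((6 ⊗ 4) ⊕ (-2 ⊗ -2)) gives -4.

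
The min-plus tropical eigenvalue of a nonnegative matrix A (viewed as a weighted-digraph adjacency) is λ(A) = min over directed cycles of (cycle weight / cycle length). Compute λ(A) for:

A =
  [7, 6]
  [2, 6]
λ(A) = 4

Enumerate directed cycles and compute their means (weight / length). Sample:
  cycle 0 → 0: weight = 7, length = 1, mean = 7/1 ≈ 7.000
  cycle 1 → 1: weight = 6, length = 1, mean = 6/1 ≈ 6.000
  cycle 0 → 1 → 0: weight = 8, length = 2, mean = 8/2 ≈ 4.000
  cycle 1 → 0 → 1: weight = 8, length = 2, mean = 8/2 ≈ 4.000
Minimum mean = 4.000, attained e.g. along the cycle 0 → 1 → 0 with weight 8 and length 2. So λ(A) = 8/2 = 4.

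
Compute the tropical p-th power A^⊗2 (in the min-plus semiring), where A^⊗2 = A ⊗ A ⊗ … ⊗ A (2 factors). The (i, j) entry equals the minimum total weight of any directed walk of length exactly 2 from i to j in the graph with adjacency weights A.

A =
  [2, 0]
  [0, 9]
A^⊗2 =
  [0, 2]
  [2, 0]

Each entry (A^⊗2)_ij equals the minimum over all length-2 walks i = v_0 → v_1 → … → v_2 = j of Σ_t A[v_t][v_{t+1}]. For example, for (i, j) = (0, 1) we minimise over 2 possible intermediate vertex sequences; the minimum is 2, attained along the walk 0 → 0 → 1.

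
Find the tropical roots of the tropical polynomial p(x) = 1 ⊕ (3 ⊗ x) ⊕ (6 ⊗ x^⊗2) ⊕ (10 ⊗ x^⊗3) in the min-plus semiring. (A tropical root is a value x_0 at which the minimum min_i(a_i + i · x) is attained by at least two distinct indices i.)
Roots: {-4, -3, -2}

Each tropical root is a break point of the lower envelope of the lines y = a_i + i · x (there are 4 lines, with slopes 0, 1, ..., 3). Only the lines that attain the minimum somewhere contribute to roots; other lines are dominated. Here the surviving (envelope) indices are i = 3, i = 2, i = 1, i = 0.
Intersections between consecutive envelope lines give the roots: for adjacent envelope indices i < j the intersection is x = (a_i − a_j) / (j − i). Reading off the sorted break points: {-4, -3, -2}.
Verification: at each break x_0, at least two indices attain the minimum of min_i(a_i + i · x_0).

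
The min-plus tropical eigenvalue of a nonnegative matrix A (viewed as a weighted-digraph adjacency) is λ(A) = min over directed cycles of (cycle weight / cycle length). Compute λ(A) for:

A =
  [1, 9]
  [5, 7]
λ(A) = 1

Enumerate directed cycles and compute their means (weight / length). Sample:
  cycle 0 → 0: weight = 1, length = 1, mean = 1/1 ≈ 1.000
  cycle 1 → 1: weight = 7, length = 1, mean = 7/1 ≈ 7.000
  cycle 0 → 1 → 0: weight = 14, length = 2, mean = 14/2 ≈ 7.000
  cycle 1 → 0 → 1: weight = 14, length = 2, mean = 14/2 ≈ 7.000
Minimum mean = 1.000, attained e.g. along the cycle 0 → 0 with weight 1 and length 1. So λ(A) = 1/1 = 1.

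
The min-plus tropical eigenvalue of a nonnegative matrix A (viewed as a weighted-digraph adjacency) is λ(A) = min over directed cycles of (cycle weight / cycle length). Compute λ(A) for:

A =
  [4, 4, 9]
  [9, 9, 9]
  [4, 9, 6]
λ(A) = 4

Enumerate directed cycles and compute their means (weight / length). Sample:
  cycle 0 → 0: weight = 4, length = 1, mean = 4/1 ≈ 4.000
  cycle 1 → 1: weight = 9, length = 1, mean = 9/1 ≈ 9.000
  cycle 2 → 2: weight = 6, length = 1, mean = 6/1 ≈ 6.000
  cycle 0 → 1 → 0: weight = 13, length = 2, mean = 13/2 ≈ 6.500
  cycle 0 → 2 → 0: weight = 13, length = 2, mean = 13/2 ≈ 6.500
  cycle 1 → 0 → 1: weight = 13, length = 2, mean = 13/2 ≈ 6.500
Minimum mean = 4.000, attained e.g. along the cycle 0 → 0 with weight 4 and length 1. So λ(A) = 4/1 = 4.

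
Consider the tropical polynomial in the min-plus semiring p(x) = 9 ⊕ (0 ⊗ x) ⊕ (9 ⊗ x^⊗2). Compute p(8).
p(8) = 8

A tropical monomial a ⊗ x^⊗i evaluates to a + i · x. Evaluating each term at x = 8:
  Term 0 contributes 9 + 0 · 8 = 9
  Term 1 contributes 0 + 1 · 8 = 8
  Term 2 contributes 9 + 2 · 8 = 25
p(8) = ⊕ of these = min[9, 8, 25] = 8.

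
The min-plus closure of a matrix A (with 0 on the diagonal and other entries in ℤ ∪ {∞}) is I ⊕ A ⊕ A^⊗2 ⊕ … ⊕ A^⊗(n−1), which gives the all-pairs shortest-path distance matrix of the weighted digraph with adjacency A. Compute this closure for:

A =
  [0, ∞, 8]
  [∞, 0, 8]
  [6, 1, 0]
Closure =
  [0, 9, 8]
  [14, 0, 8]
  [6, 1, 0]

This is the Floyd-Warshall all-pairs shortest-path computation. For each intermediate vertex k = 0, 1, …, 2, update dist[i][j] ← min(dist[i][j], dist[i][k] + dist[k][j]). The final matrix gives, for each (i, j), the minimum total weight of any directed path from i to j (possibly empty when i = j).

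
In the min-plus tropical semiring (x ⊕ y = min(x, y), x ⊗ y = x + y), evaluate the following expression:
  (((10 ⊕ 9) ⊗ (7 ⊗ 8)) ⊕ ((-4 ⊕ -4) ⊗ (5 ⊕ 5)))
(((10 ⊕ 9) ⊗ (7 ⊗ 8)) ⊕ ((-4 ⊕ -4) ⊗ (5 ⊕ 5))) = 1

Expand innermost to outermost. Recall ⊕ takes the minimum of its arguments and ⊗ takes their sum. Working out the expression (((10 ⊕ 9) ⊗ (7 ⊗ 8)) ⊕ ((-4 ⊕ -4) ⊗ (5 ⊕ 5))) gives 1.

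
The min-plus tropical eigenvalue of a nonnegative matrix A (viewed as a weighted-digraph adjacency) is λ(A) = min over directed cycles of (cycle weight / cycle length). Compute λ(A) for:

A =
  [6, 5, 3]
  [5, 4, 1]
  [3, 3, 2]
λ(A) = 2

Enumerate directed cycles and compute their means (weight / length). Sample:
  cycle 0 → 0: weight = 6, length = 1, mean = 6/1 ≈ 6.000
  cycle 1 → 1: weight = 4, length = 1, mean = 4/1 ≈ 4.000
  cycle 2 → 2: weight = 2, length = 1, mean = 2/1 ≈ 2.000
  cycle 0 → 1 → 0: weight = 10, length = 2, mean = 10/2 ≈ 5.000
  cycle 0 → 2 → 0: weight = 6, length = 2, mean = 6/2 ≈ 3.000
  cycle 1 → 0 → 1: weight = 10, length = 2, mean = 10/2 ≈ 5.000
Minimum mean = 2.000, attained e.g. along the cycle 2 → 2 with weight 2 and length 1. So λ(A) = 2/1 = 2.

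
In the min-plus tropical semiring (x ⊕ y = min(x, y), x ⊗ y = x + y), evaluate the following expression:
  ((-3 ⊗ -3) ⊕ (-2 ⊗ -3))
((-3 ⊗ -3) ⊕ (-2 ⊗ -3)) = -6

Expand innermost to outermost. Recall ⊕ takes the minimum of its arguments and ⊗ takes their sum. Working out the expression ((-3 ⊗ -3) ⊕ (-2 ⊗ -3)) gives -6.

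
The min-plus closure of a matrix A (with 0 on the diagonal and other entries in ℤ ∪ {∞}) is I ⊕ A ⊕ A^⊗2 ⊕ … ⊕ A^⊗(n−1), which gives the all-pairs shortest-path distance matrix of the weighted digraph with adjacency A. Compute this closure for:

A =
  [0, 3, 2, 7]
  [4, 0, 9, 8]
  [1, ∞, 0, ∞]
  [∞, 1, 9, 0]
Closure =
  [0, 3, 2, 7]
  [4, 0, 6, 8]
  [1, 4, 0, 8]
  [5, 1, 7, 0]

This is the Floyd-Warshall all-pairs shortest-path computation. For each intermediate vertex k = 0, 1, …, 3, update dist[i][j] ← min(dist[i][j], dist[i][k] + dist[k][j]). The final matrix gives, for each (i, j), the minimum total weight of any directed path from i to j (possibly empty when i = j).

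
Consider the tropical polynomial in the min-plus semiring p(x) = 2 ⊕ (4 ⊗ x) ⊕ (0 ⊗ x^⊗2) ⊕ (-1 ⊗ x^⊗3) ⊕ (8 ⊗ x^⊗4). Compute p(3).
p(3) = 2

A tropical monomial a ⊗ x^⊗i evaluates to a + i · x. Evaluating each term at x = 3:
  Term 0 contributes 2 + 0 · 3 = 2
  Term 1 contributes 4 + 1 · 3 = 7
  Term 2 contributes 0 + 2 · 3 = 6
  Term 3 contributes -1 + 3 · 3 = 8
  Term 4 contributes 8 + 4 · 3 = 20
p(3) = ⊕ of these = min[2, 7, 6, 8, 20] = 2.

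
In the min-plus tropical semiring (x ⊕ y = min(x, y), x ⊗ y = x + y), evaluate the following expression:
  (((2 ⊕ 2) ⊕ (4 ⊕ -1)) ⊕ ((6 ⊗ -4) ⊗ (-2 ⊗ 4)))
(((2 ⊕ 2) ⊕ (4 ⊕ -1)) ⊕ ((6 ⊗ -4) ⊗ (-2 ⊗ 4))) = -1

Expand innermost to outermost. Recall ⊕ takes the minimum of its arguments and ⊗ takes their sum. Working out the expression (((2 ⊕ 2) ⊕ (4 ⊕ -1)) ⊕ ((6 ⊗ -4) ⊗ (-2 ⊗ 4))) gives -1.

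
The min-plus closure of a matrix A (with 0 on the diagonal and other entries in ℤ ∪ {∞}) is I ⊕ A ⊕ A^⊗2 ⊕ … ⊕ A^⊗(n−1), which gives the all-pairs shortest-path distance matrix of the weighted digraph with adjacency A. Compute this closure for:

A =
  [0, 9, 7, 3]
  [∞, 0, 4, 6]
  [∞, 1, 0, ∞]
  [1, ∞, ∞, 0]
Closure =
  [0, 8, 7, 3]
  [7, 0, 4, 6]
  [8, 1, 0, 7]
  [1, 9, 8, 0]

This is the Floyd-Warshall all-pairs shortest-path computation. For each intermediate vertex k = 0, 1, …, 3, update dist[i][j] ← min(dist[i][j], dist[i][k] + dist[k][j]). The final matrix gives, for each (i, j), the minimum total weight of any directed path from i to j (possibly empty when i = j).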